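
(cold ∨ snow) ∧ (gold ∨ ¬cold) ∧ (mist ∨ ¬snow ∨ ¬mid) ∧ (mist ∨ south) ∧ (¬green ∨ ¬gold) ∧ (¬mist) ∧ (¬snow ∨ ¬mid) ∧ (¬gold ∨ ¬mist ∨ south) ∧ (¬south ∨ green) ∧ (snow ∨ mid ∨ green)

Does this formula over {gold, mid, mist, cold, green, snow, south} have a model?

The clause (¬mist) is unit, so mist = False.
The clause (south) is unit, so south = True.
The clause (green) is unit, so green = True.
The clause (¬gold) is unit, so gold = False.
The clause (¬cold) is unit, so cold = False.
The clause (snow) is unit, so snow = True.
The clause (¬mid) is unit, so mid = False.
All clauses are satisfied.
A satisfying assignment: gold: False,  mid: False,  mist: False,  cold: False,  green: True,  snow: True,  south: True.

Yes, satisfiable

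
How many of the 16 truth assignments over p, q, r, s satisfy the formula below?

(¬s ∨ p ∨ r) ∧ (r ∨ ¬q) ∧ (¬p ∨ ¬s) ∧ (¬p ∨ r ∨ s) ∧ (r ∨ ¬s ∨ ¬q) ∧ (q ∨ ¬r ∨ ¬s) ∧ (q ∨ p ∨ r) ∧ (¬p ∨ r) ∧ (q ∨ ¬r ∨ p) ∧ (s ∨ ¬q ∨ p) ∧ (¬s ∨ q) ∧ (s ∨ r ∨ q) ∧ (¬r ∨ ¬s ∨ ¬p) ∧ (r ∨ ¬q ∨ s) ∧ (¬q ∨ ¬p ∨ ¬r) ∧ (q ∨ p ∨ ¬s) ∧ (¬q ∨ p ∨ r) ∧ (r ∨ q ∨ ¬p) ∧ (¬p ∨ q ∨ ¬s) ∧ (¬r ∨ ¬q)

1

There are 2^4 = 16 truth assignments over (p, q, r, s).
Split on s. With s = True, the clauses containing s are satisfied and ¬s drops from the rest; 0 of the 2^3 = 8 assignments to the other variables satisfy what remains.
With s = False, by the same count on the reduced clause set, 1 assignment works.
Total: 0 + 1 = 1.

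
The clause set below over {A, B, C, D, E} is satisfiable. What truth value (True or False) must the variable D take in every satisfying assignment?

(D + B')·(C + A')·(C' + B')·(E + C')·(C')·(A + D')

Suppose D = 1.
From the singleton clause (C'), C = 0.
From the singleton clause (A'), A = 0.
But (A) is also a unit clause — contradiction.
So every satisfying assignment has D = False.

False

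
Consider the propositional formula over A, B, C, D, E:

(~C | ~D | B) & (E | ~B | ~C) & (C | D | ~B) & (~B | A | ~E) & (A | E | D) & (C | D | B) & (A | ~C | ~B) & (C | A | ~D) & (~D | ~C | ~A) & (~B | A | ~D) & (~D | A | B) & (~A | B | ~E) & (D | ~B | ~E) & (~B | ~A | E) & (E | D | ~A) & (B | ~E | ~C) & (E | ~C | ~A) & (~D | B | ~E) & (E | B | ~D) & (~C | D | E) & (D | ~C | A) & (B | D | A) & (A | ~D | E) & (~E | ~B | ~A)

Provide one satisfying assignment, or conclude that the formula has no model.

UNSATISFIABLE

Suppose C = 0.
Suppose D = 1.
From the singleton clause (A), A = 1.
Suppose B = 1.
From the singleton clause (E), E = 1.
That conflicts with the unit clause (~E).
That branch fails; take B = 0 instead.
From the singleton clause (~E), E = 0.
That conflicts with the unit clause (E).
Neither B = 1 nor B = 0 works.
That branch fails; take D = 0 instead.
From the singleton clause (~B), B = 0.
That conflicts with the unit clause (B).
Neither D = 1 nor D = 0 works.
That branch fails; take C = 1 instead.
Suppose D = 0.
From the singleton clause (E), E = 1.
From the singleton clause (~B), B = 0.
That conflicts with the unit clause (B).
That branch fails; take D = 1 instead.
From the singleton clause (B), B = 1.
From the singleton clause (E), E = 1.
From the singleton clause (A), A = 1.
That conflicts with the unit clause (~A).
Neither D = 1 nor D = 0 works.
Neither C = 1 nor C = 0 works.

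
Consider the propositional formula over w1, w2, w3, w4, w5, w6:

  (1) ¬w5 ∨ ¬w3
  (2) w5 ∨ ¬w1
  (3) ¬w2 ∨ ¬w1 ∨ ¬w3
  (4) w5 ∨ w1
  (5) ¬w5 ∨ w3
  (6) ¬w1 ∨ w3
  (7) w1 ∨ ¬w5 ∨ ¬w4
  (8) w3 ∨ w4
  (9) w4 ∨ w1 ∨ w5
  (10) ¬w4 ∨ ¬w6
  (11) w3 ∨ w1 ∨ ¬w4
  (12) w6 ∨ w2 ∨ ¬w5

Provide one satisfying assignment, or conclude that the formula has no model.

Try w5 = False.
From the singleton clause (¬w1), w1 = False.
But (w1) is also a unit clause — contradiction.
So w5 must be the other value — set w5 = True.
From the singleton clause (¬w3), w3 = False.
But (w3) is also a unit clause — contradiction.
Either choice for w5 ends in contradiction.

UNSATISFIABLE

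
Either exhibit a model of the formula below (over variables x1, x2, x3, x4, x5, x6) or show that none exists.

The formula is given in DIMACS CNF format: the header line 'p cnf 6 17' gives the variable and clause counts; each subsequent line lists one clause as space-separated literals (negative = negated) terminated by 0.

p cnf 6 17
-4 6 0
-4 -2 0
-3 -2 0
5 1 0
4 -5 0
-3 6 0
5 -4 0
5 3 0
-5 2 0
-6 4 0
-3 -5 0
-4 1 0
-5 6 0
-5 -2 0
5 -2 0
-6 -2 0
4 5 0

UNSATISFIABLE

Try x4 = False.
(¬x5) alone gives x5 = False.
Now (x5) is unsatisfied and unit — conflict.
So x4 must be the other value — set x4 = True.
(x6) alone gives x6 = True.
(¬x2) alone gives x2 = False.
(x5) alone gives x5 = True.
Now (¬x5) is unsatisfied and unit — conflict.
Either choice for x4 ends in contradiction.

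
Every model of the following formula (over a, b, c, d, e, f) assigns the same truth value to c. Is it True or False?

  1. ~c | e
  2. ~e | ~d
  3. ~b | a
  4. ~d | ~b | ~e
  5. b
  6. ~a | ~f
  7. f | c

Suppose c = 0.
(b) alone gives b = 1.
(a) alone gives a = 1.
(~f) alone gives f = 0.
But (f) is also a unit clause — contradiction.
So every satisfying assignment has c = True.

True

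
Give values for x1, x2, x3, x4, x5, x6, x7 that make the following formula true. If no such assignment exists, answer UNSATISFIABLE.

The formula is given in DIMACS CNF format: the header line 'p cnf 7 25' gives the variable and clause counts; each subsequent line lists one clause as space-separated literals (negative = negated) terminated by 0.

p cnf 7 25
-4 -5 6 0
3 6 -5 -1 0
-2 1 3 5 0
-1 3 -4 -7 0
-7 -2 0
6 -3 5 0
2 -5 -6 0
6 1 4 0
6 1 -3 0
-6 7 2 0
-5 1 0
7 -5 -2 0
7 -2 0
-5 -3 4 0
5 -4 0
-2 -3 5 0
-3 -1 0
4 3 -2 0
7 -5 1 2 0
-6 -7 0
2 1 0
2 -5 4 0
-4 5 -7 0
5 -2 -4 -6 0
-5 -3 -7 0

Branch on x7: set x7 = True.
The clause (¬x2) is unit, so x2 = False.
The clause (¬x6) is unit, so x6 = False.
The clause (x1) is unit, so x1 = True.
The clause (¬x3) is unit, so x3 = False.
The clause (¬x5) is unit, so x5 = False.
The clause (¬x4) is unit, so x4 = False.
All clauses are satisfied.

x1=True,  x2=False,  x3=False,  x4=False,  x5=False,  x6=False,  x7=True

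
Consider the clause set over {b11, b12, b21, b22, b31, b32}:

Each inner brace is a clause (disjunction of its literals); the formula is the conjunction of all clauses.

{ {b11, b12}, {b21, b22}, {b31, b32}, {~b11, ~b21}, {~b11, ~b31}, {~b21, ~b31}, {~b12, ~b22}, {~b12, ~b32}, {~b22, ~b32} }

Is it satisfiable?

No

Try b11 = 1.
From the singleton clause (~b21), b21 = 0.
From the singleton clause (b22), b22 = 1.
From the singleton clause (~b31), b31 = 0.
From the singleton clause (b32), b32 = 1.
Now (~b32) is unsatisfied and unit — conflict.
That branch fails; take b11 = 0 instead.
From the singleton clause (b12), b12 = 1.
From the singleton clause (~b22), b22 = 0.
From the singleton clause (b21), b21 = 1.
From the singleton clause (~b31), b31 = 0.
From the singleton clause (b32), b32 = 1.
Now (~b32) is unsatisfied and unit — conflict.
Either choice for b11 ends in contradiction.
No assignment satisfies every clause.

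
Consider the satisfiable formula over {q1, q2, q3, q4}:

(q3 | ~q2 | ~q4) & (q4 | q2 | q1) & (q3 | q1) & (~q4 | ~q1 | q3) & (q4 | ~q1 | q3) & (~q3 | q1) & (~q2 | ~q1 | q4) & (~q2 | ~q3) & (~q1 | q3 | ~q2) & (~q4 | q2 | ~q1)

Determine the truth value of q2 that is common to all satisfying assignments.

False

Suppose q2 = 1.
(~q3) alone gives q3 = 0.
(~q4) alone gives q4 = 0.
(q1) alone gives q1 = 1.
Now (~q1) is unsatisfied and unit — conflict.
So every satisfying assignment has q2 = False.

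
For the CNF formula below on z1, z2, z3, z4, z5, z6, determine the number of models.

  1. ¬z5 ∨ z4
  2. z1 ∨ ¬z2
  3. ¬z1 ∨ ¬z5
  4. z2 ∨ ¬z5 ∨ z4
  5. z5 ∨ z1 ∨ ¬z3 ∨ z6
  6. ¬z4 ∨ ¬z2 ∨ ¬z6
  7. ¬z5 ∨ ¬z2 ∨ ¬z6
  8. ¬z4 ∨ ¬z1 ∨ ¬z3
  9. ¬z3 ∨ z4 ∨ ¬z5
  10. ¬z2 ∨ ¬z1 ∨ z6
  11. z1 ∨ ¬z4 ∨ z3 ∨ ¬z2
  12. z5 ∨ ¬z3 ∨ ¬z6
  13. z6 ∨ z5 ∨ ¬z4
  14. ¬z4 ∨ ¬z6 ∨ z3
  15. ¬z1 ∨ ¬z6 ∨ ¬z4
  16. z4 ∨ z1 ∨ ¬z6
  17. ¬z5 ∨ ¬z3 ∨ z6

7

There are 2^6 = 64 truth assignments over (z1, z2, z3, z4, z5, z6).
Split on z3. With z3 = True, the clauses containing z3 are satisfied and ¬z3 drops from the rest; 2 of the 2^5 = 32 assignments to the other variables satisfy what remains.
With z3 = False, by the same count on the reduced clause set, 5 assignments work.
Total: 2 + 5 = 7.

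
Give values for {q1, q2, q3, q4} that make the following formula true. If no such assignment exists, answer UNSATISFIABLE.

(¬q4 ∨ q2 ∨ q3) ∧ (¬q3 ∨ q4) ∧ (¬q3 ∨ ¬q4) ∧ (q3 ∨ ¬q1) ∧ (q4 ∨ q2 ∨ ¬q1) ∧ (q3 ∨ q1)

Try q3 = False.
From the singleton clause (¬q1), q1 = False.
That conflicts with the unit clause (q1).
That branch fails; take q3 = True instead.
From the singleton clause (q4), q4 = True.
That conflicts with the unit clause (¬q4).
Both values of q3 lead to a conflict.

UNSATISFIABLE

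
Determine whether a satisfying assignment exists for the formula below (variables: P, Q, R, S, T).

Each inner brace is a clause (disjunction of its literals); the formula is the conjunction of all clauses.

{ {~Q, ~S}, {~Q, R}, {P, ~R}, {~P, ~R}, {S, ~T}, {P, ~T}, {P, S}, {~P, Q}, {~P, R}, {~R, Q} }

Yes

Branch on Q: set Q = 0.
From the singleton clause (~P), P = 0.
From the singleton clause (~R), R = 0.
From the singleton clause (~T), T = 0.
From the singleton clause (S), S = 1.
All clauses are satisfied.
A satisfying assignment: P=0; Q=0; R=0; S=1; T=0.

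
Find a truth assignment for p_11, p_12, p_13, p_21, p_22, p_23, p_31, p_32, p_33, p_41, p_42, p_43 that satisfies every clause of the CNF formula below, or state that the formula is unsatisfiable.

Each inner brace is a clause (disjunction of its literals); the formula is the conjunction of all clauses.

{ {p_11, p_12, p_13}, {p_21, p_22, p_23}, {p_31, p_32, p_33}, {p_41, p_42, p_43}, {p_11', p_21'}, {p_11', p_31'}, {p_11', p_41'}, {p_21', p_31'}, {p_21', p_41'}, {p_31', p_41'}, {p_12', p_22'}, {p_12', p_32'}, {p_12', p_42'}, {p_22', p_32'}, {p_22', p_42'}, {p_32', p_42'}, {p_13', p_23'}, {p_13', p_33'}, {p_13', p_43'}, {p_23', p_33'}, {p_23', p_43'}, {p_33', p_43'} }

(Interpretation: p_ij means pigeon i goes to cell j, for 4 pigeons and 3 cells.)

Suppose p_11 = 0.
Suppose p_12 = 1.
From the singleton clause (p_22'), p_22 = 0.
From the singleton clause (p_32'), p_32 = 0.
From the singleton clause (p_42'), p_42 = 0.
Suppose p_21 = 1.
From the singleton clause (p_31'), p_31 = 0.
From the singleton clause (p_33), p_33 = 1.
From the singleton clause (p_41'), p_41 = 0.
From the singleton clause (p_43), p_43 = 1.
But (p_43') is also a unit clause — contradiction.
That branch fails; take p_21 = 0 instead.
From the singleton clause (p_23), p_23 = 1.
From the singleton clause (p_13'), p_13 = 0.
From the singleton clause (p_33'), p_33 = 0.
From the singleton clause (p_31), p_31 = 1.
From the singleton clause (p_41'), p_41 = 0.
From the singleton clause (p_43), p_43 = 1.
But (p_43') is also a unit clause — contradiction.
Neither p_21 = 1 nor p_21 = 0 works.
That branch fails; take p_12 = 0 instead.
From the singleton clause (p_13), p_13 = 1.
From the singleton clause (p_23'), p_23 = 0.
From the singleton clause (p_33'), p_33 = 0.
From the singleton clause (p_43'), p_43 = 0.
Suppose p_21 = 1.
From the singleton clause (p_31'), p_31 = 0.
From the singleton clause (p_32), p_32 = 1.
From the singleton clause (p_41'), p_41 = 0.
From the singleton clause (p_42), p_42 = 1.
But (p_42') is also a unit clause — contradiction.
That branch fails; take p_21 = 0 instead.
From the singleton clause (p_22), p_22 = 1.
From the singleton clause (p_32'), p_32 = 0.
From the singleton clause (p_31), p_31 = 1.
From the singleton clause (p_41'), p_41 = 0.
From the singleton clause (p_42), p_42 = 1.
But (p_42') is also a unit clause — contradiction.
Neither p_21 = 1 nor p_21 = 0 works.
Neither p_12 = 1 nor p_12 = 0 works.
That branch fails; take p_11 = 1 instead.
From the singleton clause (p_21'), p_21 = 0.
From the singleton clause (p_31'), p_31 = 0.
From the singleton clause (p_41'), p_41 = 0.
Suppose p_22 = 1.
From the singleton clause (p_12'), p_12 = 0.
From the singleton clause (p_32'), p_32 = 0.
From the singleton clause (p_33), p_33 = 1.
From the singleton clause (p_42'), p_42 = 0.
From the singleton clause (p_43), p_43 = 1.
But (p_43') is also a unit clause — contradiction.
That branch fails; take p_22 = 0 instead.
From the singleton clause (p_23), p_23 = 1.
From the singleton clause (p_13'), p_13 = 0.
From the singleton clause (p_33'), p_33 = 0.
From the singleton clause (p_32), p_32 = 1.
From the singleton clause (p_12'), p_12 = 0.
From the singleton clause (p_42'), p_42 = 0.
From the singleton clause (p_43), p_43 = 1.
But (p_43') is also a unit clause — contradiction.
Neither p_22 = 1 nor p_22 = 0 works.
Neither p_11 = 1 nor p_11 = 0 works.

UNSATISFIABLE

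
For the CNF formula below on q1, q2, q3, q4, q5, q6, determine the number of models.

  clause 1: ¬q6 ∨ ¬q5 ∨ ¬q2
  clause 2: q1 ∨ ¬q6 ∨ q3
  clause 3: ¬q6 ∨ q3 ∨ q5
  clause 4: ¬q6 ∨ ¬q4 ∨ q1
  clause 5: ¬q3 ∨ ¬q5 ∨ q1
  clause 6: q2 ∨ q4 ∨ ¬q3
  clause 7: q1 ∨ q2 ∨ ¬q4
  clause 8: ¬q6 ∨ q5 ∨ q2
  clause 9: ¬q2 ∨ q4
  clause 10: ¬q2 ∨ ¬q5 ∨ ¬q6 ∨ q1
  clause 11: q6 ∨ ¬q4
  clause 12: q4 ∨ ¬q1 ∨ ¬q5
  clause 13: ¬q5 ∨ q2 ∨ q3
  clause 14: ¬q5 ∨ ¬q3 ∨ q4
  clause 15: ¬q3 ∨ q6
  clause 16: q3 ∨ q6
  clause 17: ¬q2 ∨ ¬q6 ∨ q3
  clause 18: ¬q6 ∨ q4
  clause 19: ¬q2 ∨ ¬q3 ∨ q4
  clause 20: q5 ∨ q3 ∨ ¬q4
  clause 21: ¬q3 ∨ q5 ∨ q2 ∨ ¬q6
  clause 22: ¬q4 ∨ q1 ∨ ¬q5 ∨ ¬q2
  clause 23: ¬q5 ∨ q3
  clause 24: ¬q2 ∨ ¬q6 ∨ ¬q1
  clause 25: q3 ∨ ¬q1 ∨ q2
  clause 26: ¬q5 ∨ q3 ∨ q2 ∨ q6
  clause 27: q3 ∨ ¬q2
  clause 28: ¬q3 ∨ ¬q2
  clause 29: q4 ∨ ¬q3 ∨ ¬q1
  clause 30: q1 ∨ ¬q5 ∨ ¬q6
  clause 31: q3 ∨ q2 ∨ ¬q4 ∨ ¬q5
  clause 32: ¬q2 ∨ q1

1

There are 2^6 = 64 truth assignments over (q1, q2, q3, q4, q5, q6).
Split on q6. With q6 = True, the clauses containing q6 are satisfied and ¬q6 drops from the rest; 1 of the 2^5 = 32 assignments to the other variables satisfy what remains.
With q6 = False, by the same count on the reduced clause set, 0 assignments work.
Total: 1 + 0 = 1.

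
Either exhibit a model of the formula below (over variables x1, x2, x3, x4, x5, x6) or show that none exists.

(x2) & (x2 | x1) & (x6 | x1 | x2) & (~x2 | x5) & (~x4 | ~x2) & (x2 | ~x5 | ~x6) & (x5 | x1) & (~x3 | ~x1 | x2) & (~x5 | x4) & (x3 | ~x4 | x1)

The clause (x2) is unit, so x2 = 1.
The clause (x5) is unit, so x5 = 1.
The clause (~x4) is unit, so x4 = 0.
Now (x4) is unsatisfied and unit — conflict.

UNSATISFIABLE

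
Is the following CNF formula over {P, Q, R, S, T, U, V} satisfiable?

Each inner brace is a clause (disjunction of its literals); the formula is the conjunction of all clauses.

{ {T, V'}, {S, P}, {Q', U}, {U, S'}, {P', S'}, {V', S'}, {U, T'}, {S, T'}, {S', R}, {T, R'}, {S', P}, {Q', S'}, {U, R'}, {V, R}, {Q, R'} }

Case T = 1:
From the singleton clause (U), U = 1.
From the singleton clause (S), S = 1.
From the singleton clause (P'), P = 0.
But (P) is also a unit clause — contradiction.
That branch fails; take T = 0 instead.
From the singleton clause (V'), V = 0.
From the singleton clause (R'), R = 0.
But (R) is also a unit clause — contradiction.
Either choice for T ends in contradiction.
No assignment satisfies every clause.

Unsatisfiable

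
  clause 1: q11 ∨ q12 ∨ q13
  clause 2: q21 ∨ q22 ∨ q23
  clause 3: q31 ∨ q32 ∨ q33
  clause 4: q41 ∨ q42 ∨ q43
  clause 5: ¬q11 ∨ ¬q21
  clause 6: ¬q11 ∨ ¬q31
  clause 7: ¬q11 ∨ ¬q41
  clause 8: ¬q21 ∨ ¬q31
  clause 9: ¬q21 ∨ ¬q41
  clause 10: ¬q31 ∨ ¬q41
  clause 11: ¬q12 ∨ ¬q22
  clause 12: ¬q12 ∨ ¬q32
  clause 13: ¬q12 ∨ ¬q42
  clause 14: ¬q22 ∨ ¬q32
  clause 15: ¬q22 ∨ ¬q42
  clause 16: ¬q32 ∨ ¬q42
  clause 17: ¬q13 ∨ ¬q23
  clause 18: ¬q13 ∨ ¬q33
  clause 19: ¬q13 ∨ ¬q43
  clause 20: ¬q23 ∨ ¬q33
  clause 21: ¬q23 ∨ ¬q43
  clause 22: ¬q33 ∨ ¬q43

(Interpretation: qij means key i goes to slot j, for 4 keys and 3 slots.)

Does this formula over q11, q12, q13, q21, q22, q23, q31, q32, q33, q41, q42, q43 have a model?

Branch on q11: set q11 = False.
Branch on q12: set q12 = True.
Unit clause (¬q22) forces q22 = False.
Unit clause (¬q32) forces q32 = False.
Unit clause (¬q42) forces q42 = False.
Branch on q21: set q21 = True.
Unit clause (¬q31) forces q31 = False.
Unit clause (q33) forces q33 = True.
Unit clause (¬q41) forces q41 = False.
Unit clause (q43) forces q43 = True.
That conflicts with the unit clause (¬q43).
Undo q21 and try q21 = False.
Unit clause (q23) forces q23 = True.
Unit clause (¬q13) forces q13 = False.
Unit clause (¬q33) forces q33 = False.
Unit clause (q31) forces q31 = True.
Unit clause (¬q41) forces q41 = False.
Unit clause (q43) forces q43 = True.
That conflicts with the unit clause (¬q43).
Both values of q21 lead to a conflict.
Undo q12 and try q12 = False.
Unit clause (q13) forces q13 = True.
Unit clause (¬q23) forces q23 = False.
Unit clause (¬q33) forces q33 = False.
Unit clause (¬q43) forces q43 = False.
Branch on q21: set q21 = True.
Unit clause (¬q31) forces q31 = False.
Unit clause (q32) forces q32 = True.
Unit clause (¬q41) forces q41 = False.
Unit clause (q42) forces q42 = True.
That conflicts with the unit clause (¬q42).
Undo q21 and try q21 = False.
Unit clause (q22) forces q22 = True.
Unit clause (¬q32) forces q32 = False.
Unit clause (q31) forces q31 = True.
Unit clause (¬q41) forces q41 = False.
Unit clause (q42) forces q42 = True.
That conflicts with the unit clause (¬q42).
Both values of q21 lead to a conflict.
Both values of q12 lead to a conflict.
Undo q11 and try q11 = True.
Unit clause (¬q21) forces q21 = False.
Unit clause (¬q31) forces q31 = False.
Unit clause (¬q41) forces q41 = False.
Branch on q22: set q22 = True.
Unit clause (¬q12) forces q12 = False.
Unit clause (¬q32) forces q32 = False.
Unit clause (q33) forces q33 = True.
Unit clause (¬q42) forces q42 = False.
Unit clause (q43) forces q43 = True.
That conflicts with the unit clause (¬q43).
Undo q22 and try q22 = False.
Unit clause (q23) forces q23 = True.
Unit clause (¬q13) forces q13 = False.
Unit clause (¬q33) forces q33 = False.
Unit clause (q32) forces q32 = True.
Unit clause (¬q12) forces q12 = False.
Unit clause (¬q42) forces q42 = False.
Unit clause (q43) forces q43 = True.
That conflicts with the unit clause (¬q43).
Both values of q22 lead to a conflict.
Both values of q11 lead to a conflict.
No assignment satisfies every clause.

No, unsatisfiable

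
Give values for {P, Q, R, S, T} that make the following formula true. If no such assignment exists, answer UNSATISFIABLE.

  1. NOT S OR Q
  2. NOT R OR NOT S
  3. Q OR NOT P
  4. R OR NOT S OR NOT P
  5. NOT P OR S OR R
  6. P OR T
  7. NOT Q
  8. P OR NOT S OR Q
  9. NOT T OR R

(NOT Q) alone gives Q = false.
(NOT S) alone gives S = false.
(NOT P) alone gives P = false.
(T) alone gives T = true.
(R) alone gives R = true.
All clauses are satisfied.

P: false; Q: false; R: true; S: false; T: true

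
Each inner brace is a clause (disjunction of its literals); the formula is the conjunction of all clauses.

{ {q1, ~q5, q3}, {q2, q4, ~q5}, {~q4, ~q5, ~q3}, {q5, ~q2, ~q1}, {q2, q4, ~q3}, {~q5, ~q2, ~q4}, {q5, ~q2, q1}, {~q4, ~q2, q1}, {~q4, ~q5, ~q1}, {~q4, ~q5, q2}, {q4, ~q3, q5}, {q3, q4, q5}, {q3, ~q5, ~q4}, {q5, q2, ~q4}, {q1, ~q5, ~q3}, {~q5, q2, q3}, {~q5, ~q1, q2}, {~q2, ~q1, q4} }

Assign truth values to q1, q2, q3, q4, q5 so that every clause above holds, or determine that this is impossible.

Try q1 = 1.
Try q5 = 1.
Unit clause (~q4) forces q4 = 0.
Unit clause (q2) forces q2 = 1.
Now (~q2) is unsatisfied and unit — conflict.
Backtrack on q5: now try q5 = 0.
Unit clause (~q2) forces q2 = 0.
Unit clause (~q4) forces q4 = 0.
Unit clause (~q3) forces q3 = 0.
Now (q3) is unsatisfied and unit — conflict.
Either choice for q5 ends in contradiction.
Backtrack on q1: now try q1 = 0.
Try q5 = 0.
Unit clause (~q2) forces q2 = 0.
Unit clause (~q4) forces q4 = 0.
Unit clause (~q3) forces q3 = 0.
Now (q3) is unsatisfied and unit — conflict.
Backtrack on q5: now try q5 = 1.
Unit clause (q3) forces q3 = 1.
Now (~q3) is unsatisfied and unit — conflict.
Either choice for q5 ends in contradiction.
Either choice for q1 ends in contradiction.

UNSATISFIABLE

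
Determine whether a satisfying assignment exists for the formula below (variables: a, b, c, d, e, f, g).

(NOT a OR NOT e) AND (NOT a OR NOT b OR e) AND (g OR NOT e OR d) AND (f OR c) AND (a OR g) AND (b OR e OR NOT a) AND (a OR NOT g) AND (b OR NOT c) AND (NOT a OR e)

Unsatisfiable

Branch on a: set a = false.
(g) alone gives g = true.
But (NOT g) is also a unit clause — contradiction.
Undo a and try a = true.
(NOT e) alone gives e = false.
But (e) is also a unit clause — contradiction.
Neither a = true nor a = false works.
No assignment satisfies every clause.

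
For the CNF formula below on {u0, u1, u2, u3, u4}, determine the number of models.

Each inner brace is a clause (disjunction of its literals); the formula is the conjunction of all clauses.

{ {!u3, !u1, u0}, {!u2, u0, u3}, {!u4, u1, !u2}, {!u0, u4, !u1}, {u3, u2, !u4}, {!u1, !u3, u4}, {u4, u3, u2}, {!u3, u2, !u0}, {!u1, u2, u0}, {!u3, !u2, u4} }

5

There are 2^5 = 32 truth assignments over (u0, u1, u2, u3, u4).
Split on u4. With u4 = true, the clauses containing u4 are satisfied and !u4 drops from the rest; 3 of the 2^4 = 16 assignments to the other variables satisfy what remains.
With u4 = false, by the same count on the reduced clause set, 2 assignments work.
(One model: u0=F, u1=F, u2=F, u3=T, u4=F.)
Total: 3 + 2 = 5.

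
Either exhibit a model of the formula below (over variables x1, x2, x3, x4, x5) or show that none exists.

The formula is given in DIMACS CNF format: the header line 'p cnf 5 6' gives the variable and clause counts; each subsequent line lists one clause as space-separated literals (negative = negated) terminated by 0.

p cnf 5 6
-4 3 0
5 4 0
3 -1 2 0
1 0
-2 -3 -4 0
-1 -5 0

x1=True,  x2=False,  x3=True,  x4=True,  x5=False

From the singleton clause (x1), x1 = True.
From the singleton clause (¬x5), x5 = False.
From the singleton clause (x4), x4 = True.
From the singleton clause (x3), x3 = True.
From the singleton clause (¬x2), x2 = False.
All clauses are satisfied.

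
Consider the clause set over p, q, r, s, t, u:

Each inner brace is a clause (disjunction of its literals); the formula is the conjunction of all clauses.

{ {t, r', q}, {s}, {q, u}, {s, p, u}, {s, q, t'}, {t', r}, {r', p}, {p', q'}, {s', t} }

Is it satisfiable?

Yes

(s) alone gives s = 1.
(t) alone gives t = 1.
(r) alone gives r = 1.
(p) alone gives p = 1.
(q') alone gives q = 0.
(u) alone gives u = 1.
This assignment satisfies each clause.
A satisfying assignment: p=1,  q=0,  r=1,  s=1,  t=1,  u=1.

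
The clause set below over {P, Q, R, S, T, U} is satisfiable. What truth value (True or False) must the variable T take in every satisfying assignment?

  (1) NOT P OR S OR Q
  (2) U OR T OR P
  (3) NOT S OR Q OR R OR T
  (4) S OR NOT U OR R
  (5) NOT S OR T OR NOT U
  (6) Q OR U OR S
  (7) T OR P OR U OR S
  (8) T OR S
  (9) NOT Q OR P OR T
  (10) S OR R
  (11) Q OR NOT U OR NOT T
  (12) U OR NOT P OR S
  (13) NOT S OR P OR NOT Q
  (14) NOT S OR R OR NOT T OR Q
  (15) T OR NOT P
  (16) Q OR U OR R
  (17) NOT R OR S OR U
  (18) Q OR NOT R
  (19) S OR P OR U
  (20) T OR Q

True

Suppose T = false.
The clause (S) is unit, so S = true.
The clause (NOT U) is unit, so U = false.
The clause (P) is unit, so P = true.
But (NOT P) is also a unit clause — contradiction.
So every satisfying assignment has T = True.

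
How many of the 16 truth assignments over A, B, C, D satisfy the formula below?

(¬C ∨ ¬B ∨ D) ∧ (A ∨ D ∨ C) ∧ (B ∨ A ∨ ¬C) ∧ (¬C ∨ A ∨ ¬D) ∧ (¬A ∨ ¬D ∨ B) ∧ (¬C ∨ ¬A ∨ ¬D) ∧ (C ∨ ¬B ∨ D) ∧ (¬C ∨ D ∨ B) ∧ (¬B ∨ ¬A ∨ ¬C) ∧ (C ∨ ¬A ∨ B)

3

There are 2^4 = 16 truth assignments over (A, B, C, D).
Split on D. With D = True, the clauses containing D are satisfied and ¬D drops from the rest; 3 of the 2^3 = 8 assignments to the other variables satisfy what remains.
With D = False, by the same count on the reduced clause set, 0 assignments work.
(One model: A=F, B=F, C=F, D=T.)
Total: 3 + 0 = 3.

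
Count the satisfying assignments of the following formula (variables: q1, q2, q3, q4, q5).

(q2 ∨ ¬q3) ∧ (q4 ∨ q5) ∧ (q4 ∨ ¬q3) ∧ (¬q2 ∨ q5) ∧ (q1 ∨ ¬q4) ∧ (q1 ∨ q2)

7

There are 2^5 = 32 truth assignments over (q1, q2, q3, q4, q5).
Split on q4. With q4 = True, the clauses containing q4 are satisfied and ¬q4 drops from the rest; 4 of the 2^4 = 16 assignments to the other variables satisfy what remains.
With q4 = False, by the same count on the reduced clause set, 3 assignments work.
Total: 4 + 3 = 7.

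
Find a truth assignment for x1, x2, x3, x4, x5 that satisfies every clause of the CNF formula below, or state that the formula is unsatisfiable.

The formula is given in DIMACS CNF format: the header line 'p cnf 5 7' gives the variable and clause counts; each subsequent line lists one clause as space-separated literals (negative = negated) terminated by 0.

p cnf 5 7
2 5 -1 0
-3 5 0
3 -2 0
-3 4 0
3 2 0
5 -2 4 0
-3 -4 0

Suppose x3 = False.
(¬x2) alone gives x2 = False.
That conflicts with the unit clause (x2).
That branch fails; take x3 = True instead.
(x5) alone gives x5 = True.
(x4) alone gives x4 = True.
That conflicts with the unit clause (¬x4).
Both values of x3 lead to a conflict.

UNSATISFIABLE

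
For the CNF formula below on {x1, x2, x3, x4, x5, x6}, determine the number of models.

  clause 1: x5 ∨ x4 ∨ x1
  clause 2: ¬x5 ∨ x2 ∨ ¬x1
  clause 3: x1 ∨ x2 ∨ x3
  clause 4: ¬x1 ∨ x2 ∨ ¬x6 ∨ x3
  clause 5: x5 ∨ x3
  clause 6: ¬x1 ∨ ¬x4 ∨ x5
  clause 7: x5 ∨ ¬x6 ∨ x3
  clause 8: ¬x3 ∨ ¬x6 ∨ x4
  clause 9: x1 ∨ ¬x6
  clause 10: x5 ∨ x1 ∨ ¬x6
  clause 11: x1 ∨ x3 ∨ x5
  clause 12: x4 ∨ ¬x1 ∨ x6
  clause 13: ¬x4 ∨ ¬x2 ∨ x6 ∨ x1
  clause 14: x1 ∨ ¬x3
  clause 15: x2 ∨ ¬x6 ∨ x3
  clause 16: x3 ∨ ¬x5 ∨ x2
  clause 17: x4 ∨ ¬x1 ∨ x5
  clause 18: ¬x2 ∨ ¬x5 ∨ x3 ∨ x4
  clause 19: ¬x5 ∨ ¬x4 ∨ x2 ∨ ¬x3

There are 2^6 = 64 truth assignments over (x1, x2, x3, x4, x5, x6).
Split on x6. With x6 = True, the clauses containing x6 are satisfied and ¬x6 drops from the rest; 2 of the 2^5 = 32 assignments to the other variables satisfy what remains.
With x6 = False, by the same count on the reduced clause set, 2 assignments work.
Total: 2 + 2 = 4.

4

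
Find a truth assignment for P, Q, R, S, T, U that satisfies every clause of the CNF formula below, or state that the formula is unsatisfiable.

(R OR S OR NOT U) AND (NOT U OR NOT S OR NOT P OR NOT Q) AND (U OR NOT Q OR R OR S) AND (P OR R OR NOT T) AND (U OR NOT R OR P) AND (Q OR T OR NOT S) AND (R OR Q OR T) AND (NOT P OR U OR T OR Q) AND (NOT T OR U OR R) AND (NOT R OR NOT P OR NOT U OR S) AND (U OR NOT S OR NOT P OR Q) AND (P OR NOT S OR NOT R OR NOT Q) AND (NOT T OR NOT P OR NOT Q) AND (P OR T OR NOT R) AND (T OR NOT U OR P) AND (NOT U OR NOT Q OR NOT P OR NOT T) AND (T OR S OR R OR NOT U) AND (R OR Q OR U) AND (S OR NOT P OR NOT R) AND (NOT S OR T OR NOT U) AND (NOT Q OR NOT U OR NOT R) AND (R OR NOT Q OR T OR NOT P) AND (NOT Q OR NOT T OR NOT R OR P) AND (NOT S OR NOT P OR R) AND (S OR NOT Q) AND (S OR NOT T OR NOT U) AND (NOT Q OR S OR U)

P ↦ false; Q ↦ true; R ↦ false; S ↦ true; T ↦ false; U ↦ false

Try S = true.
Try Q = true.
Try U = false.
Try R = false.
From the singleton clause (NOT T), T = false.
From the singleton clause (NOT P), P = false.
This assignment satisfies each clause.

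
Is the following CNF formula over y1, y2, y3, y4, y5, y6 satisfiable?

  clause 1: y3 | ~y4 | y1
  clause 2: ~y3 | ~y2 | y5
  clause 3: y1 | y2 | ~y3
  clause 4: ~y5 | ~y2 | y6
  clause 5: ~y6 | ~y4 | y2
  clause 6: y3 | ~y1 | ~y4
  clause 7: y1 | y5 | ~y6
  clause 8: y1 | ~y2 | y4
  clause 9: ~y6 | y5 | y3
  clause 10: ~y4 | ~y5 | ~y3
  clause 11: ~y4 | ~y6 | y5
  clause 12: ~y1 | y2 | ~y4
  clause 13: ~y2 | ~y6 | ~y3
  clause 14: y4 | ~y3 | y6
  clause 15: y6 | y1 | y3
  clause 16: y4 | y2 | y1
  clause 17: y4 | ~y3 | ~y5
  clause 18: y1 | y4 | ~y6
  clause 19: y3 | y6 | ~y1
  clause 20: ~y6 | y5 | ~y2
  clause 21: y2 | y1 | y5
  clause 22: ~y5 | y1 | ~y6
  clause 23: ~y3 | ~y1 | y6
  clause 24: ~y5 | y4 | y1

Branch on y3: set y3 = 0.
Branch on y4: set y4 = 0.
Branch on y1: set y1 = 1.
The clause (y6) is unit, so y6 = 1.
The clause (y5) is unit, so y5 = 1.
No clause remains; y2 is free.
A satisfying assignment: y1 ↦ 1,  y2 ↦ 0,  y3 ↦ 0,  y4 ↦ 0,  y5 ↦ 1,  y6 ↦ 1.

Yes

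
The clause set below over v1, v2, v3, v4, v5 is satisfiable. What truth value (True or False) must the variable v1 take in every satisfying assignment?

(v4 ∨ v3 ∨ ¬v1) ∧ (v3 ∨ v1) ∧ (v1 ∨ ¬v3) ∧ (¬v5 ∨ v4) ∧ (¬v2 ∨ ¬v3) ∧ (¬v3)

True

Suppose v1 = False.
From the singleton clause (v3), v3 = True.
But (¬v3) is also a unit clause — contradiction.
So every satisfying assignment has v1 = True.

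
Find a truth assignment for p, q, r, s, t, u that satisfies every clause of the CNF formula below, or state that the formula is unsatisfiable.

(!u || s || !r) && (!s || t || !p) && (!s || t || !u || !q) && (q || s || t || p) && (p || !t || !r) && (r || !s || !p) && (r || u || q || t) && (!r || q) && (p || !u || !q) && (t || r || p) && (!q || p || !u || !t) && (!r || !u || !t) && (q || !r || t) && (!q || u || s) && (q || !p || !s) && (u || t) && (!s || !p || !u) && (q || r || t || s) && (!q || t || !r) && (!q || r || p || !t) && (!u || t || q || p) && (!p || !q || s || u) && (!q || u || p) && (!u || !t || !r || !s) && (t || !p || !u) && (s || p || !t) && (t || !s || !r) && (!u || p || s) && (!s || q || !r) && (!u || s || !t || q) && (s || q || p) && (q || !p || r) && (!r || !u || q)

Try r = true.
From the singleton clause (q), q = true.
From the singleton clause (t), t = true.
From the singleton clause (p), p = true.
From the singleton clause (!u), u = false.
From the singleton clause (s), s = true.
All clauses are satisfied.

p=true, q=true, r=true, s=true, t=true, u=false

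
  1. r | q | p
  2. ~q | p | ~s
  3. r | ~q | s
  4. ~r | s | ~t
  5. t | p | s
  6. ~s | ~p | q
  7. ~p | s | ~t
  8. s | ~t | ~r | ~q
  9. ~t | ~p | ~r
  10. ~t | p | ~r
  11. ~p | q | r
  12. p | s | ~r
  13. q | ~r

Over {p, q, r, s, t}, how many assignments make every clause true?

There are 2^5 = 32 truth assignments over (p, q, r, s, t).
Split on t. With t = 1, the clauses containing t are satisfied and ~t drops from the rest; 1 of the 2^4 = 16 assignments to the other variables satisfy what remains.
With t = 0, by the same count on the reduced clause set, 3 assignments work.
(One model: p=T, q=T, r=F, s=T, t=F.)
Total: 1 + 3 = 4.

4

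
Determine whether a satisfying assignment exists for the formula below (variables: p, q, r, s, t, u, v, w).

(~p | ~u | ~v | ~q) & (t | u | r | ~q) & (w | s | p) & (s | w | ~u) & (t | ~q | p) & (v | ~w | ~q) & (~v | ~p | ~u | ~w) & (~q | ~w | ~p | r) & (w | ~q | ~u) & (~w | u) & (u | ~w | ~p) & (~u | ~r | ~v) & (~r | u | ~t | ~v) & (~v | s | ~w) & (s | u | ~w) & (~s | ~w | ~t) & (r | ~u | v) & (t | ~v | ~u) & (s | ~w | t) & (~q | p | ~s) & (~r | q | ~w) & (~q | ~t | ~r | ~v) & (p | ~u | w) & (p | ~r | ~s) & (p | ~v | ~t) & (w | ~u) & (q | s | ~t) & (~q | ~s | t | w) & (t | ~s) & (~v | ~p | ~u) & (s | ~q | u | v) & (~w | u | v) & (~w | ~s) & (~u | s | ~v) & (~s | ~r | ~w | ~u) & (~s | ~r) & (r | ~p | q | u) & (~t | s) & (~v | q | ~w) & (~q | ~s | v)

Yes, satisfiable

Suppose w = 0.
From the singleton clause (~u), u = 0.
Suppose s = 1.
From the singleton clause (t), t = 1.
From the singleton clause (~r), r = 0.
Suppose q = 1.
From the singleton clause (p), p = 1.
From the singleton clause (v), v = 1.
All clauses are satisfied.
A satisfying assignment: p: 1, q: 1, r: 0, s: 1, t: 1, u: 0, v: 1, w: 0.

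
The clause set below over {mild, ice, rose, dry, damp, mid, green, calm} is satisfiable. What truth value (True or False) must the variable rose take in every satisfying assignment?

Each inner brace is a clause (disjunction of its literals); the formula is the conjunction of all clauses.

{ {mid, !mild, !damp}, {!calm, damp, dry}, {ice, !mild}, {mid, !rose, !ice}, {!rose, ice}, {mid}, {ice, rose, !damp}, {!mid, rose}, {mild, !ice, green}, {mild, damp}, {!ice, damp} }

True

Suppose rose = false.
(mid) alone gives mid = true.
Now (!mid) is unsatisfied and unit — conflict.
So every satisfying assignment has rose = True.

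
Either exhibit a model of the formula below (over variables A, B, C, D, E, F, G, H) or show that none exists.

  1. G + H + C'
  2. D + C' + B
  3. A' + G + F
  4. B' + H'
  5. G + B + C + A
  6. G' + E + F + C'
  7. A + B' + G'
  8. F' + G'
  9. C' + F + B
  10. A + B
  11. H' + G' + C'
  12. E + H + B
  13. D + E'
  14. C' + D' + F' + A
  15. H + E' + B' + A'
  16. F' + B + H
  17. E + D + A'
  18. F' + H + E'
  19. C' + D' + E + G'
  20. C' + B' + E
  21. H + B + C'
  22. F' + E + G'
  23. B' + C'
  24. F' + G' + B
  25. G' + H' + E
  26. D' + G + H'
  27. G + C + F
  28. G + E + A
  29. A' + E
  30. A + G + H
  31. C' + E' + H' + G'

Try B = 0.
Unit clause (A) forces A = 1.
Unit clause (E) forces E = 1.
Unit clause (D) forces D = 1.
Try G = 1.
Unit clause (F') forces F = 0.
Unit clause (C') forces C = 0.
Every clause is now satisfied; H is unconstrained.

A: 1,  B: 0,  C: 0,  D: 1,  E: 1,  F: 0,  G: 1,  H: 1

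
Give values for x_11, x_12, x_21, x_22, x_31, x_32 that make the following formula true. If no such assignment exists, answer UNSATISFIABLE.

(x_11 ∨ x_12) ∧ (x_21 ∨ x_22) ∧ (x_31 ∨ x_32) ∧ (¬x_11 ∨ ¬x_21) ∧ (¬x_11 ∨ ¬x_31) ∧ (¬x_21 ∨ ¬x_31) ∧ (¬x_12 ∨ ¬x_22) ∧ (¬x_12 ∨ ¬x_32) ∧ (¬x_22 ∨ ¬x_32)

Case x_11 = True:
The clause (¬x_21) is unit, so x_21 = False.
The clause (x_22) is unit, so x_22 = True.
The clause (¬x_31) is unit, so x_31 = False.
The clause (x_32) is unit, so x_32 = True.
That conflicts with the unit clause (¬x_32).
Backtrack on x_11: now try x_11 = False.
The clause (x_12) is unit, so x_12 = True.
The clause (¬x_22) is unit, so x_22 = False.
The clause (x_21) is unit, so x_21 = True.
The clause (¬x_31) is unit, so x_31 = False.
The clause (x_32) is unit, so x_32 = True.
That conflicts with the unit clause (¬x_32).
Neither x_11 = True nor x_11 = False works.

UNSATISFIABLE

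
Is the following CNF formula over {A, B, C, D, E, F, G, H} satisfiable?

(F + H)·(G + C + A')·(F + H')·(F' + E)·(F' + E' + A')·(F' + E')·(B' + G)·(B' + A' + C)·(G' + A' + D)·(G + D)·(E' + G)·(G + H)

No

Branch on F: set F = 1.
From the singleton clause (E), E = 1.
But (E') is also a unit clause — contradiction.
Undo F and try F = 0.
From the singleton clause (H), H = 1.
But (H') is also a unit clause — contradiction.
Neither F = 1 nor F = 0 works.
No assignment satisfies every clause.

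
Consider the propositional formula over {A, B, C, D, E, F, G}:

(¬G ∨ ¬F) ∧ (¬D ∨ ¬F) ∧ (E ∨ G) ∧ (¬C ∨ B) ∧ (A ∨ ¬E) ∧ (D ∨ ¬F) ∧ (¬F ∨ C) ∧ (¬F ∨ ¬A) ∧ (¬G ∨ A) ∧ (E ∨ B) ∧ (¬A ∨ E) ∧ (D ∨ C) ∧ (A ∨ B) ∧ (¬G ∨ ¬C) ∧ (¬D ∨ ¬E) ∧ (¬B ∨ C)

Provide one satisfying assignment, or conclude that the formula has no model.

Try G = False.
From the singleton clause (E), E = True.
From the singleton clause (A), A = True.
From the singleton clause (¬F), F = False.
From the singleton clause (¬D), D = False.
From the singleton clause (C), C = True.
From the singleton clause (B), B = True.
This assignment satisfies each clause.

A: True; B: True; C: True; D: False; E: True; F: False; G: False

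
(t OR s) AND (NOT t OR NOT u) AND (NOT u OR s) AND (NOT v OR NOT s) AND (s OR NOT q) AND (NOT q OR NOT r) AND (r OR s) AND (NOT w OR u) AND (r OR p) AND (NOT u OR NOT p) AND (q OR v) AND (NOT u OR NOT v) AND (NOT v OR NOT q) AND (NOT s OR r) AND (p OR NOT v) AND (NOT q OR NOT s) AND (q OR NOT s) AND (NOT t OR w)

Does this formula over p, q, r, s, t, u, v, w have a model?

No

Branch on t: set t = true.
Unit clause (NOT u) forces u = false.
Unit clause (NOT w) forces w = false.
That conflicts with the unit clause (w).
So t must be the other value — set t = false.
Unit clause (s) forces s = true.
Unit clause (NOT v) forces v = false.
Unit clause (q) forces q = true.
That conflicts with the unit clause (NOT q).
Neither t = true nor t = false works.
No assignment satisfies every clause.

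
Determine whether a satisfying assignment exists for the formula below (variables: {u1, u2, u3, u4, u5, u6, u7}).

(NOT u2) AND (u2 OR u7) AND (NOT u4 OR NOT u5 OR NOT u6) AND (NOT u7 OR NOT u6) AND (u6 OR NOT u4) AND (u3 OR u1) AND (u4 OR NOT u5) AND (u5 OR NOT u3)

Yes

From the singleton clause (NOT u2), u2 = false.
From the singleton clause (u7), u7 = true.
From the singleton clause (NOT u6), u6 = false.
From the singleton clause (NOT u4), u4 = false.
From the singleton clause (NOT u5), u5 = false.
From the singleton clause (NOT u3), u3 = false.
From the singleton clause (u1), u1 = true.
All clauses are satisfied.
A satisfying assignment: u1=true; u2=false; u3=false; u4=false; u5=false; u6=false; u7=true.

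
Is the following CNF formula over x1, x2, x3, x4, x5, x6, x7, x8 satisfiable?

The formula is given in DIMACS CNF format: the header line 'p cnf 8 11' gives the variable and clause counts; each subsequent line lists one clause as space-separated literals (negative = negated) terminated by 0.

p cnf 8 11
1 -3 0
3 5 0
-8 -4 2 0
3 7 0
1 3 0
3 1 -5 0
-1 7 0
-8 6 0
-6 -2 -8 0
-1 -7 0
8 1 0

Suppose x1 = True.
Unit clause (x7) forces x7 = True.
But (¬x7) is also a unit clause — contradiction.
That branch fails; take x1 = False instead.
Unit clause (¬x3) forces x3 = False.
But (x3) is also a unit clause — contradiction.
Both values of x1 lead to a conflict.
No assignment satisfies every clause.

Unsatisfiable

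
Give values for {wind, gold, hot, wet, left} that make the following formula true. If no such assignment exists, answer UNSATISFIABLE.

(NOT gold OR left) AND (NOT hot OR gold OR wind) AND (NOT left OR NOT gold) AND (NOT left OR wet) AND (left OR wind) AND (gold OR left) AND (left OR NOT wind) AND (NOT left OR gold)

UNSATISFIABLE

Suppose gold = false.
Unit clause (left) forces left = true.
Now (NOT left) is unsatisfied and unit — conflict.
That branch fails; take gold = true instead.
Unit clause (left) forces left = true.
Now (NOT left) is unsatisfied and unit — conflict.
Either choice for gold ends in contradiction.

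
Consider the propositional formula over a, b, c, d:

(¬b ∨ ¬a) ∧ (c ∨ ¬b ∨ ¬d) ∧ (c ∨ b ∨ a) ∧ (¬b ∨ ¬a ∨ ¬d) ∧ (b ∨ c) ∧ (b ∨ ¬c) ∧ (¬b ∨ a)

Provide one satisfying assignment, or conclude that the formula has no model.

Suppose b = False.
The clause (c) is unit, so c = True.
But (¬c) is also a unit clause — contradiction.
That branch fails; take b = True instead.
The clause (¬a) is unit, so a = False.
But (a) is also a unit clause — contradiction.
Both values of b lead to a conflict.

UNSATISFIABLE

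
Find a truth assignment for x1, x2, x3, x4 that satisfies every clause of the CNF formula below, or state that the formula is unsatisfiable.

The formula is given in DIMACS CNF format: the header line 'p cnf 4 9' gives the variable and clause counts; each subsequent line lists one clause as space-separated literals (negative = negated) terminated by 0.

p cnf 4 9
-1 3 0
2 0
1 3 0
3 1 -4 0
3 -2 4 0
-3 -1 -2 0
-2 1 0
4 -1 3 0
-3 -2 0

(x2) alone gives x2 = True.
(x1) alone gives x1 = True.
(x3) alone gives x3 = True.
That conflicts with the unit clause (¬x3).

UNSATISFIABLE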